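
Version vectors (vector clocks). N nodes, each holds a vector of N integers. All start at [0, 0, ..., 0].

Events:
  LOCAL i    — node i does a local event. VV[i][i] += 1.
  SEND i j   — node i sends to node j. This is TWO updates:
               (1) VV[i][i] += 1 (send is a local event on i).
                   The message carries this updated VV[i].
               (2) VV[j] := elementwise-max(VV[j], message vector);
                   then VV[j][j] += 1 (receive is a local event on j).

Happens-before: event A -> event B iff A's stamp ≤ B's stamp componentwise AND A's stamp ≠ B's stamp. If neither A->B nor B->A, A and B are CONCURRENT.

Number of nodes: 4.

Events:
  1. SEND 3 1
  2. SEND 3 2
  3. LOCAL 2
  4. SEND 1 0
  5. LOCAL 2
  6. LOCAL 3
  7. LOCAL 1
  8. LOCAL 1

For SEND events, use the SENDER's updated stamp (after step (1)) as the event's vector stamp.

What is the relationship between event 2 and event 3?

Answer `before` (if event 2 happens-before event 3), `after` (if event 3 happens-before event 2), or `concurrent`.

Answer: before

Derivation:
Initial: VV[0]=[0, 0, 0, 0]
Initial: VV[1]=[0, 0, 0, 0]
Initial: VV[2]=[0, 0, 0, 0]
Initial: VV[3]=[0, 0, 0, 0]
Event 1: SEND 3->1: VV[3][3]++ -> VV[3]=[0, 0, 0, 1], msg_vec=[0, 0, 0, 1]; VV[1]=max(VV[1],msg_vec) then VV[1][1]++ -> VV[1]=[0, 1, 0, 1]
Event 2: SEND 3->2: VV[3][3]++ -> VV[3]=[0, 0, 0, 2], msg_vec=[0, 0, 0, 2]; VV[2]=max(VV[2],msg_vec) then VV[2][2]++ -> VV[2]=[0, 0, 1, 2]
Event 3: LOCAL 2: VV[2][2]++ -> VV[2]=[0, 0, 2, 2]
Event 4: SEND 1->0: VV[1][1]++ -> VV[1]=[0, 2, 0, 1], msg_vec=[0, 2, 0, 1]; VV[0]=max(VV[0],msg_vec) then VV[0][0]++ -> VV[0]=[1, 2, 0, 1]
Event 5: LOCAL 2: VV[2][2]++ -> VV[2]=[0, 0, 3, 2]
Event 6: LOCAL 3: VV[3][3]++ -> VV[3]=[0, 0, 0, 3]
Event 7: LOCAL 1: VV[1][1]++ -> VV[1]=[0, 3, 0, 1]
Event 8: LOCAL 1: VV[1][1]++ -> VV[1]=[0, 4, 0, 1]
Event 2 stamp: [0, 0, 0, 2]
Event 3 stamp: [0, 0, 2, 2]
[0, 0, 0, 2] <= [0, 0, 2, 2]? True
[0, 0, 2, 2] <= [0, 0, 0, 2]? False
Relation: before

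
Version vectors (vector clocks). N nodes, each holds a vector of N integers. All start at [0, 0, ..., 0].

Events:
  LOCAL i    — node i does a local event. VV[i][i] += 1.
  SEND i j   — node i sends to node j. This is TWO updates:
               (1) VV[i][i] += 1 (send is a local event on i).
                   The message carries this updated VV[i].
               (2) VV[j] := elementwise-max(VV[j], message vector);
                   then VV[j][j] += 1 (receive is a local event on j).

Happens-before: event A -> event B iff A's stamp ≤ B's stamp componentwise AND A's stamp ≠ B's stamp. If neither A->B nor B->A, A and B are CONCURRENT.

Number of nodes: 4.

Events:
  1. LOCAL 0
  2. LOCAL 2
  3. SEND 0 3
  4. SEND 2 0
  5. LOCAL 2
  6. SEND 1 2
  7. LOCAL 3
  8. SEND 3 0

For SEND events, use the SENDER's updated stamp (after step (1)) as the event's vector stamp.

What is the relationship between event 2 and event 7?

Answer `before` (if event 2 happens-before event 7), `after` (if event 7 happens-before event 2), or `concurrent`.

Answer: concurrent

Derivation:
Initial: VV[0]=[0, 0, 0, 0]
Initial: VV[1]=[0, 0, 0, 0]
Initial: VV[2]=[0, 0, 0, 0]
Initial: VV[3]=[0, 0, 0, 0]
Event 1: LOCAL 0: VV[0][0]++ -> VV[0]=[1, 0, 0, 0]
Event 2: LOCAL 2: VV[2][2]++ -> VV[2]=[0, 0, 1, 0]
Event 3: SEND 0->3: VV[0][0]++ -> VV[0]=[2, 0, 0, 0], msg_vec=[2, 0, 0, 0]; VV[3]=max(VV[3],msg_vec) then VV[3][3]++ -> VV[3]=[2, 0, 0, 1]
Event 4: SEND 2->0: VV[2][2]++ -> VV[2]=[0, 0, 2, 0], msg_vec=[0, 0, 2, 0]; VV[0]=max(VV[0],msg_vec) then VV[0][0]++ -> VV[0]=[3, 0, 2, 0]
Event 5: LOCAL 2: VV[2][2]++ -> VV[2]=[0, 0, 3, 0]
Event 6: SEND 1->2: VV[1][1]++ -> VV[1]=[0, 1, 0, 0], msg_vec=[0, 1, 0, 0]; VV[2]=max(VV[2],msg_vec) then VV[2][2]++ -> VV[2]=[0, 1, 4, 0]
Event 7: LOCAL 3: VV[3][3]++ -> VV[3]=[2, 0, 0, 2]
Event 8: SEND 3->0: VV[3][3]++ -> VV[3]=[2, 0, 0, 3], msg_vec=[2, 0, 0, 3]; VV[0]=max(VV[0],msg_vec) then VV[0][0]++ -> VV[0]=[4, 0, 2, 3]
Event 2 stamp: [0, 0, 1, 0]
Event 7 stamp: [2, 0, 0, 2]
[0, 0, 1, 0] <= [2, 0, 0, 2]? False
[2, 0, 0, 2] <= [0, 0, 1, 0]? False
Relation: concurrent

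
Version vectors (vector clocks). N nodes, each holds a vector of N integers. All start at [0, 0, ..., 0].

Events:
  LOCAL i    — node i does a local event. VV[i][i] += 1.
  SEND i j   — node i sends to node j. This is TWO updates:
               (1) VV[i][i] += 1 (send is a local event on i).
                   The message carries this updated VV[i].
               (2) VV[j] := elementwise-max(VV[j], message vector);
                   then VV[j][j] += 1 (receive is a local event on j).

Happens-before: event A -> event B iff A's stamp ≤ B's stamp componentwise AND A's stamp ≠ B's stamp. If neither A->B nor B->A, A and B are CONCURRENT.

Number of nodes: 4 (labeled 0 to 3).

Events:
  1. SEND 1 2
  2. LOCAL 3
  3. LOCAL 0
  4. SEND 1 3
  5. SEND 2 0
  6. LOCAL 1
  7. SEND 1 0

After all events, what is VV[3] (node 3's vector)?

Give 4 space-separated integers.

Answer: 0 2 0 2

Derivation:
Initial: VV[0]=[0, 0, 0, 0]
Initial: VV[1]=[0, 0, 0, 0]
Initial: VV[2]=[0, 0, 0, 0]
Initial: VV[3]=[0, 0, 0, 0]
Event 1: SEND 1->2: VV[1][1]++ -> VV[1]=[0, 1, 0, 0], msg_vec=[0, 1, 0, 0]; VV[2]=max(VV[2],msg_vec) then VV[2][2]++ -> VV[2]=[0, 1, 1, 0]
Event 2: LOCAL 3: VV[3][3]++ -> VV[3]=[0, 0, 0, 1]
Event 3: LOCAL 0: VV[0][0]++ -> VV[0]=[1, 0, 0, 0]
Event 4: SEND 1->3: VV[1][1]++ -> VV[1]=[0, 2, 0, 0], msg_vec=[0, 2, 0, 0]; VV[3]=max(VV[3],msg_vec) then VV[3][3]++ -> VV[3]=[0, 2, 0, 2]
Event 5: SEND 2->0: VV[2][2]++ -> VV[2]=[0, 1, 2, 0], msg_vec=[0, 1, 2, 0]; VV[0]=max(VV[0],msg_vec) then VV[0][0]++ -> VV[0]=[2, 1, 2, 0]
Event 6: LOCAL 1: VV[1][1]++ -> VV[1]=[0, 3, 0, 0]
Event 7: SEND 1->0: VV[1][1]++ -> VV[1]=[0, 4, 0, 0], msg_vec=[0, 4, 0, 0]; VV[0]=max(VV[0],msg_vec) then VV[0][0]++ -> VV[0]=[3, 4, 2, 0]
Final vectors: VV[0]=[3, 4, 2, 0]; VV[1]=[0, 4, 0, 0]; VV[2]=[0, 1, 2, 0]; VV[3]=[0, 2, 0, 2]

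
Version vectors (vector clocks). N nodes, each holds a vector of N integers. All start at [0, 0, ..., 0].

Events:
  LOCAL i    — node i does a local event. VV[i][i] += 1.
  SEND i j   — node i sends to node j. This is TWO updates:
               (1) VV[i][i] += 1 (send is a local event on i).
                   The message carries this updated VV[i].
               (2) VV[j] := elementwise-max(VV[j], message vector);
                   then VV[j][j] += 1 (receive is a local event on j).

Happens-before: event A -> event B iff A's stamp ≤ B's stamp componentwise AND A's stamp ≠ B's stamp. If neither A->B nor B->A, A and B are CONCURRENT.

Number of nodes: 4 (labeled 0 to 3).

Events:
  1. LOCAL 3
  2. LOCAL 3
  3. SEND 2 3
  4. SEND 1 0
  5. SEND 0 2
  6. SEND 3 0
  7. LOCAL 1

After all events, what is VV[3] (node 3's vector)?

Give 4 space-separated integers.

Initial: VV[0]=[0, 0, 0, 0]
Initial: VV[1]=[0, 0, 0, 0]
Initial: VV[2]=[0, 0, 0, 0]
Initial: VV[3]=[0, 0, 0, 0]
Event 1: LOCAL 3: VV[3][3]++ -> VV[3]=[0, 0, 0, 1]
Event 2: LOCAL 3: VV[3][3]++ -> VV[3]=[0, 0, 0, 2]
Event 3: SEND 2->3: VV[2][2]++ -> VV[2]=[0, 0, 1, 0], msg_vec=[0, 0, 1, 0]; VV[3]=max(VV[3],msg_vec) then VV[3][3]++ -> VV[3]=[0, 0, 1, 3]
Event 4: SEND 1->0: VV[1][1]++ -> VV[1]=[0, 1, 0, 0], msg_vec=[0, 1, 0, 0]; VV[0]=max(VV[0],msg_vec) then VV[0][0]++ -> VV[0]=[1, 1, 0, 0]
Event 5: SEND 0->2: VV[0][0]++ -> VV[0]=[2, 1, 0, 0], msg_vec=[2, 1, 0, 0]; VV[2]=max(VV[2],msg_vec) then VV[2][2]++ -> VV[2]=[2, 1, 2, 0]
Event 6: SEND 3->0: VV[3][3]++ -> VV[3]=[0, 0, 1, 4], msg_vec=[0, 0, 1, 4]; VV[0]=max(VV[0],msg_vec) then VV[0][0]++ -> VV[0]=[3, 1, 1, 4]
Event 7: LOCAL 1: VV[1][1]++ -> VV[1]=[0, 2, 0, 0]
Final vectors: VV[0]=[3, 1, 1, 4]; VV[1]=[0, 2, 0, 0]; VV[2]=[2, 1, 2, 0]; VV[3]=[0, 0, 1, 4]

Answer: 0 0 1 4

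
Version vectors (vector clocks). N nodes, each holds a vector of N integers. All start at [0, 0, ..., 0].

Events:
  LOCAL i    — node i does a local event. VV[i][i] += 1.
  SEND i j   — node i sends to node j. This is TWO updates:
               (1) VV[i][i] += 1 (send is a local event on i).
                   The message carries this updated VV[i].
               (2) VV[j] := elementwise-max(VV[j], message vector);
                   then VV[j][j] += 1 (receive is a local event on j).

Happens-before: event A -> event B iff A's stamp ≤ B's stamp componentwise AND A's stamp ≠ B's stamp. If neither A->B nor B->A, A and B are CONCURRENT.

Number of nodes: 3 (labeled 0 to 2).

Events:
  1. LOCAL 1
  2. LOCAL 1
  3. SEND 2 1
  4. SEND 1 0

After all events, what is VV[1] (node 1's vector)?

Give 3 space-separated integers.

Initial: VV[0]=[0, 0, 0]
Initial: VV[1]=[0, 0, 0]
Initial: VV[2]=[0, 0, 0]
Event 1: LOCAL 1: VV[1][1]++ -> VV[1]=[0, 1, 0]
Event 2: LOCAL 1: VV[1][1]++ -> VV[1]=[0, 2, 0]
Event 3: SEND 2->1: VV[2][2]++ -> VV[2]=[0, 0, 1], msg_vec=[0, 0, 1]; VV[1]=max(VV[1],msg_vec) then VV[1][1]++ -> VV[1]=[0, 3, 1]
Event 4: SEND 1->0: VV[1][1]++ -> VV[1]=[0, 4, 1], msg_vec=[0, 4, 1]; VV[0]=max(VV[0],msg_vec) then VV[0][0]++ -> VV[0]=[1, 4, 1]
Final vectors: VV[0]=[1, 4, 1]; VV[1]=[0, 4, 1]; VV[2]=[0, 0, 1]

Answer: 0 4 1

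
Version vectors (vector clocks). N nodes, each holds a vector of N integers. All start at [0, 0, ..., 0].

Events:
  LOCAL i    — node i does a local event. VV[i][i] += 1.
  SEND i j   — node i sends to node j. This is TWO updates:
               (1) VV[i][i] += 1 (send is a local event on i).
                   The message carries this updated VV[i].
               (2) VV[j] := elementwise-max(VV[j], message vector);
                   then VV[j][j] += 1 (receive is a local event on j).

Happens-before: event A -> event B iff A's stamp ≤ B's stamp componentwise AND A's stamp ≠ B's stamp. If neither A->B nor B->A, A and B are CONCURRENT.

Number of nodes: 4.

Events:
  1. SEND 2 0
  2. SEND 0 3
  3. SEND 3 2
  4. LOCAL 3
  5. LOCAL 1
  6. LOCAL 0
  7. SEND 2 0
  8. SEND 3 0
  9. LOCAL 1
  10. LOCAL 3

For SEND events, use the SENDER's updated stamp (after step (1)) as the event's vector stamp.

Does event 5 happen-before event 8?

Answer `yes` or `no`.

Answer: no

Derivation:
Initial: VV[0]=[0, 0, 0, 0]
Initial: VV[1]=[0, 0, 0, 0]
Initial: VV[2]=[0, 0, 0, 0]
Initial: VV[3]=[0, 0, 0, 0]
Event 1: SEND 2->0: VV[2][2]++ -> VV[2]=[0, 0, 1, 0], msg_vec=[0, 0, 1, 0]; VV[0]=max(VV[0],msg_vec) then VV[0][0]++ -> VV[0]=[1, 0, 1, 0]
Event 2: SEND 0->3: VV[0][0]++ -> VV[0]=[2, 0, 1, 0], msg_vec=[2, 0, 1, 0]; VV[3]=max(VV[3],msg_vec) then VV[3][3]++ -> VV[3]=[2, 0, 1, 1]
Event 3: SEND 3->2: VV[3][3]++ -> VV[3]=[2, 0, 1, 2], msg_vec=[2, 0, 1, 2]; VV[2]=max(VV[2],msg_vec) then VV[2][2]++ -> VV[2]=[2, 0, 2, 2]
Event 4: LOCAL 3: VV[3][3]++ -> VV[3]=[2, 0, 1, 3]
Event 5: LOCAL 1: VV[1][1]++ -> VV[1]=[0, 1, 0, 0]
Event 6: LOCAL 0: VV[0][0]++ -> VV[0]=[3, 0, 1, 0]
Event 7: SEND 2->0: VV[2][2]++ -> VV[2]=[2, 0, 3, 2], msg_vec=[2, 0, 3, 2]; VV[0]=max(VV[0],msg_vec) then VV[0][0]++ -> VV[0]=[4, 0, 3, 2]
Event 8: SEND 3->0: VV[3][3]++ -> VV[3]=[2, 0, 1, 4], msg_vec=[2, 0, 1, 4]; VV[0]=max(VV[0],msg_vec) then VV[0][0]++ -> VV[0]=[5, 0, 3, 4]
Event 9: LOCAL 1: VV[1][1]++ -> VV[1]=[0, 2, 0, 0]
Event 10: LOCAL 3: VV[3][3]++ -> VV[3]=[2, 0, 1, 5]
Event 5 stamp: [0, 1, 0, 0]
Event 8 stamp: [2, 0, 1, 4]
[0, 1, 0, 0] <= [2, 0, 1, 4]? False. Equal? False. Happens-before: False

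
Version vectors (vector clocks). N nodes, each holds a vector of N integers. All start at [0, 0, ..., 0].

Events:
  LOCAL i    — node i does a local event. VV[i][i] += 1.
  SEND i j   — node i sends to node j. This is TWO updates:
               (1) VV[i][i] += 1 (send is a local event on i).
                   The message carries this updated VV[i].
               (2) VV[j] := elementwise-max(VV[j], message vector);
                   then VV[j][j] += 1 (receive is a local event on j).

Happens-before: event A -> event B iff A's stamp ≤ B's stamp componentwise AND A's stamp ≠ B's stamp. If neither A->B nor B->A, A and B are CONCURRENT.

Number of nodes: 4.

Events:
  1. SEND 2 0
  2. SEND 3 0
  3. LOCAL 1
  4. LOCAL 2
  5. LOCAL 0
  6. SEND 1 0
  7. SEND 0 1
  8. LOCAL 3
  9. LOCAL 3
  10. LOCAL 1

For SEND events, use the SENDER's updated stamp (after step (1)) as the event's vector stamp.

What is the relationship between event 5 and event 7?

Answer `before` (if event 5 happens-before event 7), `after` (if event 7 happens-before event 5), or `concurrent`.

Initial: VV[0]=[0, 0, 0, 0]
Initial: VV[1]=[0, 0, 0, 0]
Initial: VV[2]=[0, 0, 0, 0]
Initial: VV[3]=[0, 0, 0, 0]
Event 1: SEND 2->0: VV[2][2]++ -> VV[2]=[0, 0, 1, 0], msg_vec=[0, 0, 1, 0]; VV[0]=max(VV[0],msg_vec) then VV[0][0]++ -> VV[0]=[1, 0, 1, 0]
Event 2: SEND 3->0: VV[3][3]++ -> VV[3]=[0, 0, 0, 1], msg_vec=[0, 0, 0, 1]; VV[0]=max(VV[0],msg_vec) then VV[0][0]++ -> VV[0]=[2, 0, 1, 1]
Event 3: LOCAL 1: VV[1][1]++ -> VV[1]=[0, 1, 0, 0]
Event 4: LOCAL 2: VV[2][2]++ -> VV[2]=[0, 0, 2, 0]
Event 5: LOCAL 0: VV[0][0]++ -> VV[0]=[3, 0, 1, 1]
Event 6: SEND 1->0: VV[1][1]++ -> VV[1]=[0, 2, 0, 0], msg_vec=[0, 2, 0, 0]; VV[0]=max(VV[0],msg_vec) then VV[0][0]++ -> VV[0]=[4, 2, 1, 1]
Event 7: SEND 0->1: VV[0][0]++ -> VV[0]=[5, 2, 1, 1], msg_vec=[5, 2, 1, 1]; VV[1]=max(VV[1],msg_vec) then VV[1][1]++ -> VV[1]=[5, 3, 1, 1]
Event 8: LOCAL 3: VV[3][3]++ -> VV[3]=[0, 0, 0, 2]
Event 9: LOCAL 3: VV[3][3]++ -> VV[3]=[0, 0, 0, 3]
Event 10: LOCAL 1: VV[1][1]++ -> VV[1]=[5, 4, 1, 1]
Event 5 stamp: [3, 0, 1, 1]
Event 7 stamp: [5, 2, 1, 1]
[3, 0, 1, 1] <= [5, 2, 1, 1]? True
[5, 2, 1, 1] <= [3, 0, 1, 1]? False
Relation: before

Answer: before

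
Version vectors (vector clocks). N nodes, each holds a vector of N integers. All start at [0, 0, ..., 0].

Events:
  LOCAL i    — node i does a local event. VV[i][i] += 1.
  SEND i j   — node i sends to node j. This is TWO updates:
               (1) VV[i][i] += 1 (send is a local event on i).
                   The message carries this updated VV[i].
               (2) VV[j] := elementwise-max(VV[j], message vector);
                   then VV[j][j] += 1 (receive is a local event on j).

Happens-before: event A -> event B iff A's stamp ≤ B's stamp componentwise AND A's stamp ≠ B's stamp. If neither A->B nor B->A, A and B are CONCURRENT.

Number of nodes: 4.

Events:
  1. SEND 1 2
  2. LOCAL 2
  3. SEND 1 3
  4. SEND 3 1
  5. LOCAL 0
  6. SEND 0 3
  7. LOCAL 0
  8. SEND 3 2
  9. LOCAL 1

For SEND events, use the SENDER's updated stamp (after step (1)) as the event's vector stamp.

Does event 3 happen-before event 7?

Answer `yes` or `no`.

Initial: VV[0]=[0, 0, 0, 0]
Initial: VV[1]=[0, 0, 0, 0]
Initial: VV[2]=[0, 0, 0, 0]
Initial: VV[3]=[0, 0, 0, 0]
Event 1: SEND 1->2: VV[1][1]++ -> VV[1]=[0, 1, 0, 0], msg_vec=[0, 1, 0, 0]; VV[2]=max(VV[2],msg_vec) then VV[2][2]++ -> VV[2]=[0, 1, 1, 0]
Event 2: LOCAL 2: VV[2][2]++ -> VV[2]=[0, 1, 2, 0]
Event 3: SEND 1->3: VV[1][1]++ -> VV[1]=[0, 2, 0, 0], msg_vec=[0, 2, 0, 0]; VV[3]=max(VV[3],msg_vec) then VV[3][3]++ -> VV[3]=[0, 2, 0, 1]
Event 4: SEND 3->1: VV[3][3]++ -> VV[3]=[0, 2, 0, 2], msg_vec=[0, 2, 0, 2]; VV[1]=max(VV[1],msg_vec) then VV[1][1]++ -> VV[1]=[0, 3, 0, 2]
Event 5: LOCAL 0: VV[0][0]++ -> VV[0]=[1, 0, 0, 0]
Event 6: SEND 0->3: VV[0][0]++ -> VV[0]=[2, 0, 0, 0], msg_vec=[2, 0, 0, 0]; VV[3]=max(VV[3],msg_vec) then VV[3][3]++ -> VV[3]=[2, 2, 0, 3]
Event 7: LOCAL 0: VV[0][0]++ -> VV[0]=[3, 0, 0, 0]
Event 8: SEND 3->2: VV[3][3]++ -> VV[3]=[2, 2, 0, 4], msg_vec=[2, 2, 0, 4]; VV[2]=max(VV[2],msg_vec) then VV[2][2]++ -> VV[2]=[2, 2, 3, 4]
Event 9: LOCAL 1: VV[1][1]++ -> VV[1]=[0, 4, 0, 2]
Event 3 stamp: [0, 2, 0, 0]
Event 7 stamp: [3, 0, 0, 0]
[0, 2, 0, 0] <= [3, 0, 0, 0]? False. Equal? False. Happens-before: False

Answer: no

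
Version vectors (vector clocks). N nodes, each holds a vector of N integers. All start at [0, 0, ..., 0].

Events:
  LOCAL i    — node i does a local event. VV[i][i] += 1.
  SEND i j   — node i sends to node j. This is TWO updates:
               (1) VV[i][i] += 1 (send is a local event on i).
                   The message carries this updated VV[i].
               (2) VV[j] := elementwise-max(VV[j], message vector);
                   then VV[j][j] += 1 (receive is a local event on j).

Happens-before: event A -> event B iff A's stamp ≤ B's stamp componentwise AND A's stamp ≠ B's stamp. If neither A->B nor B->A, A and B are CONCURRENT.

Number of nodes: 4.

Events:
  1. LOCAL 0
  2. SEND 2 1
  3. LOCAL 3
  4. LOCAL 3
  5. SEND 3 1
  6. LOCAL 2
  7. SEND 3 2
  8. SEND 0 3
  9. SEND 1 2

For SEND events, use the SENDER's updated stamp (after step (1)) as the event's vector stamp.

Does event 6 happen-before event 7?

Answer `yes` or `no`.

Initial: VV[0]=[0, 0, 0, 0]
Initial: VV[1]=[0, 0, 0, 0]
Initial: VV[2]=[0, 0, 0, 0]
Initial: VV[3]=[0, 0, 0, 0]
Event 1: LOCAL 0: VV[0][0]++ -> VV[0]=[1, 0, 0, 0]
Event 2: SEND 2->1: VV[2][2]++ -> VV[2]=[0, 0, 1, 0], msg_vec=[0, 0, 1, 0]; VV[1]=max(VV[1],msg_vec) then VV[1][1]++ -> VV[1]=[0, 1, 1, 0]
Event 3: LOCAL 3: VV[3][3]++ -> VV[3]=[0, 0, 0, 1]
Event 4: LOCAL 3: VV[3][3]++ -> VV[3]=[0, 0, 0, 2]
Event 5: SEND 3->1: VV[3][3]++ -> VV[3]=[0, 0, 0, 3], msg_vec=[0, 0, 0, 3]; VV[1]=max(VV[1],msg_vec) then VV[1][1]++ -> VV[1]=[0, 2, 1, 3]
Event 6: LOCAL 2: VV[2][2]++ -> VV[2]=[0, 0, 2, 0]
Event 7: SEND 3->2: VV[3][3]++ -> VV[3]=[0, 0, 0, 4], msg_vec=[0, 0, 0, 4]; VV[2]=max(VV[2],msg_vec) then VV[2][2]++ -> VV[2]=[0, 0, 3, 4]
Event 8: SEND 0->3: VV[0][0]++ -> VV[0]=[2, 0, 0, 0], msg_vec=[2, 0, 0, 0]; VV[3]=max(VV[3],msg_vec) then VV[3][3]++ -> VV[3]=[2, 0, 0, 5]
Event 9: SEND 1->2: VV[1][1]++ -> VV[1]=[0, 3, 1, 3], msg_vec=[0, 3, 1, 3]; VV[2]=max(VV[2],msg_vec) then VV[2][2]++ -> VV[2]=[0, 3, 4, 4]
Event 6 stamp: [0, 0, 2, 0]
Event 7 stamp: [0, 0, 0, 4]
[0, 0, 2, 0] <= [0, 0, 0, 4]? False. Equal? False. Happens-before: False

Answer: no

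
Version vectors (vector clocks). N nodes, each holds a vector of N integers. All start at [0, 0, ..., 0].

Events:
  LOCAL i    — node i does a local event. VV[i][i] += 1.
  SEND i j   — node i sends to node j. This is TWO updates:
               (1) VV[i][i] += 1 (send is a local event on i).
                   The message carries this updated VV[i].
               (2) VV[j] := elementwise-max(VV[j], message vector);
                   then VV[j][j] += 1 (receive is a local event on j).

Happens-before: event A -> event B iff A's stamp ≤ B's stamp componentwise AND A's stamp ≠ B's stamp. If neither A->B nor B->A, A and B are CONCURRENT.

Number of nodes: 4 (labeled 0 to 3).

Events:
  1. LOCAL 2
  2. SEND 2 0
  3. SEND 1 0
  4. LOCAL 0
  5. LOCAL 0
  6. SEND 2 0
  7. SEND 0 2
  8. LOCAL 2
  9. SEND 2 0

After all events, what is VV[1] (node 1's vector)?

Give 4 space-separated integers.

Initial: VV[0]=[0, 0, 0, 0]
Initial: VV[1]=[0, 0, 0, 0]
Initial: VV[2]=[0, 0, 0, 0]
Initial: VV[3]=[0, 0, 0, 0]
Event 1: LOCAL 2: VV[2][2]++ -> VV[2]=[0, 0, 1, 0]
Event 2: SEND 2->0: VV[2][2]++ -> VV[2]=[0, 0, 2, 0], msg_vec=[0, 0, 2, 0]; VV[0]=max(VV[0],msg_vec) then VV[0][0]++ -> VV[0]=[1, 0, 2, 0]
Event 3: SEND 1->0: VV[1][1]++ -> VV[1]=[0, 1, 0, 0], msg_vec=[0, 1, 0, 0]; VV[0]=max(VV[0],msg_vec) then VV[0][0]++ -> VV[0]=[2, 1, 2, 0]
Event 4: LOCAL 0: VV[0][0]++ -> VV[0]=[3, 1, 2, 0]
Event 5: LOCAL 0: VV[0][0]++ -> VV[0]=[4, 1, 2, 0]
Event 6: SEND 2->0: VV[2][2]++ -> VV[2]=[0, 0, 3, 0], msg_vec=[0, 0, 3, 0]; VV[0]=max(VV[0],msg_vec) then VV[0][0]++ -> VV[0]=[5, 1, 3, 0]
Event 7: SEND 0->2: VV[0][0]++ -> VV[0]=[6, 1, 3, 0], msg_vec=[6, 1, 3, 0]; VV[2]=max(VV[2],msg_vec) then VV[2][2]++ -> VV[2]=[6, 1, 4, 0]
Event 8: LOCAL 2: VV[2][2]++ -> VV[2]=[6, 1, 5, 0]
Event 9: SEND 2->0: VV[2][2]++ -> VV[2]=[6, 1, 6, 0], msg_vec=[6, 1, 6, 0]; VV[0]=max(VV[0],msg_vec) then VV[0][0]++ -> VV[0]=[7, 1, 6, 0]
Final vectors: VV[0]=[7, 1, 6, 0]; VV[1]=[0, 1, 0, 0]; VV[2]=[6, 1, 6, 0]; VV[3]=[0, 0, 0, 0]

Answer: 0 1 0 0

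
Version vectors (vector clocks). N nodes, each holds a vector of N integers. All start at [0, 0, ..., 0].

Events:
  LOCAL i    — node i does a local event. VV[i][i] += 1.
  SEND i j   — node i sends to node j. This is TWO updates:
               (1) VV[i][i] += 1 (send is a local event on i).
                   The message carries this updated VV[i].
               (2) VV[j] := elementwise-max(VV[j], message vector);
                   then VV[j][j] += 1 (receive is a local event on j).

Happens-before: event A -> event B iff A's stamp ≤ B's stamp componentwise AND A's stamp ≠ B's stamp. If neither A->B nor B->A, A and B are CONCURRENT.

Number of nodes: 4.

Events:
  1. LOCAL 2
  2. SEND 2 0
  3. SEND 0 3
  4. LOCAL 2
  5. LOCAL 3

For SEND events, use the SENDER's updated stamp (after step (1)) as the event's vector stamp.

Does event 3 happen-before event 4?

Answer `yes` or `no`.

Initial: VV[0]=[0, 0, 0, 0]
Initial: VV[1]=[0, 0, 0, 0]
Initial: VV[2]=[0, 0, 0, 0]
Initial: VV[3]=[0, 0, 0, 0]
Event 1: LOCAL 2: VV[2][2]++ -> VV[2]=[0, 0, 1, 0]
Event 2: SEND 2->0: VV[2][2]++ -> VV[2]=[0, 0, 2, 0], msg_vec=[0, 0, 2, 0]; VV[0]=max(VV[0],msg_vec) then VV[0][0]++ -> VV[0]=[1, 0, 2, 0]
Event 3: SEND 0->3: VV[0][0]++ -> VV[0]=[2, 0, 2, 0], msg_vec=[2, 0, 2, 0]; VV[3]=max(VV[3],msg_vec) then VV[3][3]++ -> VV[3]=[2, 0, 2, 1]
Event 4: LOCAL 2: VV[2][2]++ -> VV[2]=[0, 0, 3, 0]
Event 5: LOCAL 3: VV[3][3]++ -> VV[3]=[2, 0, 2, 2]
Event 3 stamp: [2, 0, 2, 0]
Event 4 stamp: [0, 0, 3, 0]
[2, 0, 2, 0] <= [0, 0, 3, 0]? False. Equal? False. Happens-before: False

Answer: no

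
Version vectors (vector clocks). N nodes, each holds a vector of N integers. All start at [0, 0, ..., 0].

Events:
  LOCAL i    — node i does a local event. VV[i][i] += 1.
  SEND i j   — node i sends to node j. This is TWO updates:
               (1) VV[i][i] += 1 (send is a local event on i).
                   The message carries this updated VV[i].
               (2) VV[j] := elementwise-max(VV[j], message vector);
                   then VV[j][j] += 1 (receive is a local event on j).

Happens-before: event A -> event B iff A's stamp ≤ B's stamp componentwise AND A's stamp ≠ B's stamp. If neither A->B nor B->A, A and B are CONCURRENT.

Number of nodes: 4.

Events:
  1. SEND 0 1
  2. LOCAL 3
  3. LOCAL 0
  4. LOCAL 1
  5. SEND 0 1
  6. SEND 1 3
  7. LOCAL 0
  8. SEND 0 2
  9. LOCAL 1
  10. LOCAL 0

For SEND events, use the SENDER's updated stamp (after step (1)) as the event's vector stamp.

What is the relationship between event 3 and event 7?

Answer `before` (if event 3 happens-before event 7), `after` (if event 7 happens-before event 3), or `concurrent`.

Answer: before

Derivation:
Initial: VV[0]=[0, 0, 0, 0]
Initial: VV[1]=[0, 0, 0, 0]
Initial: VV[2]=[0, 0, 0, 0]
Initial: VV[3]=[0, 0, 0, 0]
Event 1: SEND 0->1: VV[0][0]++ -> VV[0]=[1, 0, 0, 0], msg_vec=[1, 0, 0, 0]; VV[1]=max(VV[1],msg_vec) then VV[1][1]++ -> VV[1]=[1, 1, 0, 0]
Event 2: LOCAL 3: VV[3][3]++ -> VV[3]=[0, 0, 0, 1]
Event 3: LOCAL 0: VV[0][0]++ -> VV[0]=[2, 0, 0, 0]
Event 4: LOCAL 1: VV[1][1]++ -> VV[1]=[1, 2, 0, 0]
Event 5: SEND 0->1: VV[0][0]++ -> VV[0]=[3, 0, 0, 0], msg_vec=[3, 0, 0, 0]; VV[1]=max(VV[1],msg_vec) then VV[1][1]++ -> VV[1]=[3, 3, 0, 0]
Event 6: SEND 1->3: VV[1][1]++ -> VV[1]=[3, 4, 0, 0], msg_vec=[3, 4, 0, 0]; VV[3]=max(VV[3],msg_vec) then VV[3][3]++ -> VV[3]=[3, 4, 0, 2]
Event 7: LOCAL 0: VV[0][0]++ -> VV[0]=[4, 0, 0, 0]
Event 8: SEND 0->2: VV[0][0]++ -> VV[0]=[5, 0, 0, 0], msg_vec=[5, 0, 0, 0]; VV[2]=max(VV[2],msg_vec) then VV[2][2]++ -> VV[2]=[5, 0, 1, 0]
Event 9: LOCAL 1: VV[1][1]++ -> VV[1]=[3, 5, 0, 0]
Event 10: LOCAL 0: VV[0][0]++ -> VV[0]=[6, 0, 0, 0]
Event 3 stamp: [2, 0, 0, 0]
Event 7 stamp: [4, 0, 0, 0]
[2, 0, 0, 0] <= [4, 0, 0, 0]? True
[4, 0, 0, 0] <= [2, 0, 0, 0]? False
Relation: before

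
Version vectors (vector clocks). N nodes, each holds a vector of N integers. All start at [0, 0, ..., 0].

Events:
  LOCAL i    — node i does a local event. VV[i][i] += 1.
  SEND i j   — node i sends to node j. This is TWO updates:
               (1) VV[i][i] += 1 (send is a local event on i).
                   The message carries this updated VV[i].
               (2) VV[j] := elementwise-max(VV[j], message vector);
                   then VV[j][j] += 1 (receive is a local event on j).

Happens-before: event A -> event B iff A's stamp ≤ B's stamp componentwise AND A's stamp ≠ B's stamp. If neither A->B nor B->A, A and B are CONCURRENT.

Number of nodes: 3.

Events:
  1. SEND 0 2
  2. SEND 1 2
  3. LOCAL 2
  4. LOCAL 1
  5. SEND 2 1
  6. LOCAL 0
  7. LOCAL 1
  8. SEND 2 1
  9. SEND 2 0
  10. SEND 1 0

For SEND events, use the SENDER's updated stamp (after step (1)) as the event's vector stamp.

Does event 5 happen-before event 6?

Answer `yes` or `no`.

Answer: no

Derivation:
Initial: VV[0]=[0, 0, 0]
Initial: VV[1]=[0, 0, 0]
Initial: VV[2]=[0, 0, 0]
Event 1: SEND 0->2: VV[0][0]++ -> VV[0]=[1, 0, 0], msg_vec=[1, 0, 0]; VV[2]=max(VV[2],msg_vec) then VV[2][2]++ -> VV[2]=[1, 0, 1]
Event 2: SEND 1->2: VV[1][1]++ -> VV[1]=[0, 1, 0], msg_vec=[0, 1, 0]; VV[2]=max(VV[2],msg_vec) then VV[2][2]++ -> VV[2]=[1, 1, 2]
Event 3: LOCAL 2: VV[2][2]++ -> VV[2]=[1, 1, 3]
Event 4: LOCAL 1: VV[1][1]++ -> VV[1]=[0, 2, 0]
Event 5: SEND 2->1: VV[2][2]++ -> VV[2]=[1, 1, 4], msg_vec=[1, 1, 4]; VV[1]=max(VV[1],msg_vec) then VV[1][1]++ -> VV[1]=[1, 3, 4]
Event 6: LOCAL 0: VV[0][0]++ -> VV[0]=[2, 0, 0]
Event 7: LOCAL 1: VV[1][1]++ -> VV[1]=[1, 4, 4]
Event 8: SEND 2->1: VV[2][2]++ -> VV[2]=[1, 1, 5], msg_vec=[1, 1, 5]; VV[1]=max(VV[1],msg_vec) then VV[1][1]++ -> VV[1]=[1, 5, 5]
Event 9: SEND 2->0: VV[2][2]++ -> VV[2]=[1, 1, 6], msg_vec=[1, 1, 6]; VV[0]=max(VV[0],msg_vec) then VV[0][0]++ -> VV[0]=[3, 1, 6]
Event 10: SEND 1->0: VV[1][1]++ -> VV[1]=[1, 6, 5], msg_vec=[1, 6, 5]; VV[0]=max(VV[0],msg_vec) then VV[0][0]++ -> VV[0]=[4, 6, 6]
Event 5 stamp: [1, 1, 4]
Event 6 stamp: [2, 0, 0]
[1, 1, 4] <= [2, 0, 0]? False. Equal? False. Happens-before: False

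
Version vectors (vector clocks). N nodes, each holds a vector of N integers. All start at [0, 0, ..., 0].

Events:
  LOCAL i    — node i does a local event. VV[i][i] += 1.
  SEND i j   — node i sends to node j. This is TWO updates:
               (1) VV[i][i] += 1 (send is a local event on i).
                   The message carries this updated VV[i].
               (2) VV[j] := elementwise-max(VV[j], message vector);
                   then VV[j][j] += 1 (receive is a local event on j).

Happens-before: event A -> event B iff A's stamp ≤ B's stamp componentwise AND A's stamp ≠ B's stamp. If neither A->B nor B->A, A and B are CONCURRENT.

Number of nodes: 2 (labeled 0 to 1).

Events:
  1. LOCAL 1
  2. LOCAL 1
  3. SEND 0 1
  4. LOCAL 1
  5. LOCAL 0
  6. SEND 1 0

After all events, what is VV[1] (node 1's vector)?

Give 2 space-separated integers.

Answer: 1 5

Derivation:
Initial: VV[0]=[0, 0]
Initial: VV[1]=[0, 0]
Event 1: LOCAL 1: VV[1][1]++ -> VV[1]=[0, 1]
Event 2: LOCAL 1: VV[1][1]++ -> VV[1]=[0, 2]
Event 3: SEND 0->1: VV[0][0]++ -> VV[0]=[1, 0], msg_vec=[1, 0]; VV[1]=max(VV[1],msg_vec) then VV[1][1]++ -> VV[1]=[1, 3]
Event 4: LOCAL 1: VV[1][1]++ -> VV[1]=[1, 4]
Event 5: LOCAL 0: VV[0][0]++ -> VV[0]=[2, 0]
Event 6: SEND 1->0: VV[1][1]++ -> VV[1]=[1, 5], msg_vec=[1, 5]; VV[0]=max(VV[0],msg_vec) then VV[0][0]++ -> VV[0]=[3, 5]
Final vectors: VV[0]=[3, 5]; VV[1]=[1, 5]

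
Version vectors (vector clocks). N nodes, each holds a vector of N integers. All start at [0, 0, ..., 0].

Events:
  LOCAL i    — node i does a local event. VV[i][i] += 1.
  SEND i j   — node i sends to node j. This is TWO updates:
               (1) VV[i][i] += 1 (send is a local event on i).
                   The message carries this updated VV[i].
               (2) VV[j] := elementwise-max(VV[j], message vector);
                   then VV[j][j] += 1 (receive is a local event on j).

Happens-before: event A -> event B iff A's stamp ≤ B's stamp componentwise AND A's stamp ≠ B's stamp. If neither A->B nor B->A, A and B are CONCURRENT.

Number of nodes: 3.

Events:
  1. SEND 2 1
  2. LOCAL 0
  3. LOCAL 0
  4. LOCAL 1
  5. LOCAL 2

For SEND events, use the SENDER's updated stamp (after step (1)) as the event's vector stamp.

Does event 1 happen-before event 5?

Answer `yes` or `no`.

Initial: VV[0]=[0, 0, 0]
Initial: VV[1]=[0, 0, 0]
Initial: VV[2]=[0, 0, 0]
Event 1: SEND 2->1: VV[2][2]++ -> VV[2]=[0, 0, 1], msg_vec=[0, 0, 1]; VV[1]=max(VV[1],msg_vec) then VV[1][1]++ -> VV[1]=[0, 1, 1]
Event 2: LOCAL 0: VV[0][0]++ -> VV[0]=[1, 0, 0]
Event 3: LOCAL 0: VV[0][0]++ -> VV[0]=[2, 0, 0]
Event 4: LOCAL 1: VV[1][1]++ -> VV[1]=[0, 2, 1]
Event 5: LOCAL 2: VV[2][2]++ -> VV[2]=[0, 0, 2]
Event 1 stamp: [0, 0, 1]
Event 5 stamp: [0, 0, 2]
[0, 0, 1] <= [0, 0, 2]? True. Equal? False. Happens-before: True

Answer: yes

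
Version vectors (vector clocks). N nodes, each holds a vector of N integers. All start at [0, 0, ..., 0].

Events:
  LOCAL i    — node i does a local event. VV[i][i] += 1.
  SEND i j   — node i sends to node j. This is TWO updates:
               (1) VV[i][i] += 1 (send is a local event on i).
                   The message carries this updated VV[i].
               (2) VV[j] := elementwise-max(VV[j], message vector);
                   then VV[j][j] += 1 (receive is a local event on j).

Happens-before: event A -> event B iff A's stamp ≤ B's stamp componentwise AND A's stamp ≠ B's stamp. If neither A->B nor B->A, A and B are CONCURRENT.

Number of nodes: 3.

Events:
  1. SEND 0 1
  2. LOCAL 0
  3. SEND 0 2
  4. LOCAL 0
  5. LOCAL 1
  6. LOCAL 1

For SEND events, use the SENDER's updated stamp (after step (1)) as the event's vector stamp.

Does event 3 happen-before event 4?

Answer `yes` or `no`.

Initial: VV[0]=[0, 0, 0]
Initial: VV[1]=[0, 0, 0]
Initial: VV[2]=[0, 0, 0]
Event 1: SEND 0->1: VV[0][0]++ -> VV[0]=[1, 0, 0], msg_vec=[1, 0, 0]; VV[1]=max(VV[1],msg_vec) then VV[1][1]++ -> VV[1]=[1, 1, 0]
Event 2: LOCAL 0: VV[0][0]++ -> VV[0]=[2, 0, 0]
Event 3: SEND 0->2: VV[0][0]++ -> VV[0]=[3, 0, 0], msg_vec=[3, 0, 0]; VV[2]=max(VV[2],msg_vec) then VV[2][2]++ -> VV[2]=[3, 0, 1]
Event 4: LOCAL 0: VV[0][0]++ -> VV[0]=[4, 0, 0]
Event 5: LOCAL 1: VV[1][1]++ -> VV[1]=[1, 2, 0]
Event 6: LOCAL 1: VV[1][1]++ -> VV[1]=[1, 3, 0]
Event 3 stamp: [3, 0, 0]
Event 4 stamp: [4, 0, 0]
[3, 0, 0] <= [4, 0, 0]? True. Equal? False. Happens-before: True

Answer: yes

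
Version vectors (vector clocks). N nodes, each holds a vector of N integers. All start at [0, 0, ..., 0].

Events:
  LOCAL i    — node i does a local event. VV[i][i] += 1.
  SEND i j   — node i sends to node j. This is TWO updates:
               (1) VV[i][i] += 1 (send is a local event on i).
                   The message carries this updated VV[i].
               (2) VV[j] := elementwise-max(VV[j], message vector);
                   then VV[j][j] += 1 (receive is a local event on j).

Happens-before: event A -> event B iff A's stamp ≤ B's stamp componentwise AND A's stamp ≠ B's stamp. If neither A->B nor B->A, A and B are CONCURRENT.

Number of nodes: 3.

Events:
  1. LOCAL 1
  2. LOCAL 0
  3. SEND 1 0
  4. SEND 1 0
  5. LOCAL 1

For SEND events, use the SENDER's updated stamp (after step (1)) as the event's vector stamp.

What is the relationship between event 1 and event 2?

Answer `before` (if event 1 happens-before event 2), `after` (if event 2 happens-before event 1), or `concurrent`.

Answer: concurrent

Derivation:
Initial: VV[0]=[0, 0, 0]
Initial: VV[1]=[0, 0, 0]
Initial: VV[2]=[0, 0, 0]
Event 1: LOCAL 1: VV[1][1]++ -> VV[1]=[0, 1, 0]
Event 2: LOCAL 0: VV[0][0]++ -> VV[0]=[1, 0, 0]
Event 3: SEND 1->0: VV[1][1]++ -> VV[1]=[0, 2, 0], msg_vec=[0, 2, 0]; VV[0]=max(VV[0],msg_vec) then VV[0][0]++ -> VV[0]=[2, 2, 0]
Event 4: SEND 1->0: VV[1][1]++ -> VV[1]=[0, 3, 0], msg_vec=[0, 3, 0]; VV[0]=max(VV[0],msg_vec) then VV[0][0]++ -> VV[0]=[3, 3, 0]
Event 5: LOCAL 1: VV[1][1]++ -> VV[1]=[0, 4, 0]
Event 1 stamp: [0, 1, 0]
Event 2 stamp: [1, 0, 0]
[0, 1, 0] <= [1, 0, 0]? False
[1, 0, 0] <= [0, 1, 0]? False
Relation: concurrent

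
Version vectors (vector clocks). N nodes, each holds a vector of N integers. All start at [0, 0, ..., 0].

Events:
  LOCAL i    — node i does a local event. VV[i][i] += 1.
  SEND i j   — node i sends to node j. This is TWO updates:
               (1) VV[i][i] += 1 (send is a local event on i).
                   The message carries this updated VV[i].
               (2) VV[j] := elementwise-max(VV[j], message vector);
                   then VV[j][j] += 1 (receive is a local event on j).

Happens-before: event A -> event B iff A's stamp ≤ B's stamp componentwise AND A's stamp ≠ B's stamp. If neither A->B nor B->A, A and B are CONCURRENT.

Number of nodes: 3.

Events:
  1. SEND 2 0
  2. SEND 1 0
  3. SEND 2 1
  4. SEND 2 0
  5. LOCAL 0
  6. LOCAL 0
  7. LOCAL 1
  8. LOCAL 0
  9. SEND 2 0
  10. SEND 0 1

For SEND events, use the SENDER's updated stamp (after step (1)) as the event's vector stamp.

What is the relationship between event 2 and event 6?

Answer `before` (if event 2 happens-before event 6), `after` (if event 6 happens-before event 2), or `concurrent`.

Answer: before

Derivation:
Initial: VV[0]=[0, 0, 0]
Initial: VV[1]=[0, 0, 0]
Initial: VV[2]=[0, 0, 0]
Event 1: SEND 2->0: VV[2][2]++ -> VV[2]=[0, 0, 1], msg_vec=[0, 0, 1]; VV[0]=max(VV[0],msg_vec) then VV[0][0]++ -> VV[0]=[1, 0, 1]
Event 2: SEND 1->0: VV[1][1]++ -> VV[1]=[0, 1, 0], msg_vec=[0, 1, 0]; VV[0]=max(VV[0],msg_vec) then VV[0][0]++ -> VV[0]=[2, 1, 1]
Event 3: SEND 2->1: VV[2][2]++ -> VV[2]=[0, 0, 2], msg_vec=[0, 0, 2]; VV[1]=max(VV[1],msg_vec) then VV[1][1]++ -> VV[1]=[0, 2, 2]
Event 4: SEND 2->0: VV[2][2]++ -> VV[2]=[0, 0, 3], msg_vec=[0, 0, 3]; VV[0]=max(VV[0],msg_vec) then VV[0][0]++ -> VV[0]=[3, 1, 3]
Event 5: LOCAL 0: VV[0][0]++ -> VV[0]=[4, 1, 3]
Event 6: LOCAL 0: VV[0][0]++ -> VV[0]=[5, 1, 3]
Event 7: LOCAL 1: VV[1][1]++ -> VV[1]=[0, 3, 2]
Event 8: LOCAL 0: VV[0][0]++ -> VV[0]=[6, 1, 3]
Event 9: SEND 2->0: VV[2][2]++ -> VV[2]=[0, 0, 4], msg_vec=[0, 0, 4]; VV[0]=max(VV[0],msg_vec) then VV[0][0]++ -> VV[0]=[7, 1, 4]
Event 10: SEND 0->1: VV[0][0]++ -> VV[0]=[8, 1, 4], msg_vec=[8, 1, 4]; VV[1]=max(VV[1],msg_vec) then VV[1][1]++ -> VV[1]=[8, 4, 4]
Event 2 stamp: [0, 1, 0]
Event 6 stamp: [5, 1, 3]
[0, 1, 0] <= [5, 1, 3]? True
[5, 1, 3] <= [0, 1, 0]? False
Relation: before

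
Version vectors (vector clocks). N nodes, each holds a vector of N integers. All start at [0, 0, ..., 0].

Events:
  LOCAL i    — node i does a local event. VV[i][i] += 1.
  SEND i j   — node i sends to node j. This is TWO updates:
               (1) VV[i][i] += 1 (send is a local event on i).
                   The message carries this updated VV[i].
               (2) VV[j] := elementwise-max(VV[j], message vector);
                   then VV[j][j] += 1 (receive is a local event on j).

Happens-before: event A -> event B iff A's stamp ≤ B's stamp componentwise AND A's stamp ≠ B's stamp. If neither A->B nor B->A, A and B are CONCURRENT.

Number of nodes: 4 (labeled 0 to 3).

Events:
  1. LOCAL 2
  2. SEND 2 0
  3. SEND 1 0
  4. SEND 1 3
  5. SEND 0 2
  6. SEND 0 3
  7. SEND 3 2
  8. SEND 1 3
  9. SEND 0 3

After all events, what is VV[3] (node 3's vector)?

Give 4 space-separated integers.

Answer: 5 3 2 5

Derivation:
Initial: VV[0]=[0, 0, 0, 0]
Initial: VV[1]=[0, 0, 0, 0]
Initial: VV[2]=[0, 0, 0, 0]
Initial: VV[3]=[0, 0, 0, 0]
Event 1: LOCAL 2: VV[2][2]++ -> VV[2]=[0, 0, 1, 0]
Event 2: SEND 2->0: VV[2][2]++ -> VV[2]=[0, 0, 2, 0], msg_vec=[0, 0, 2, 0]; VV[0]=max(VV[0],msg_vec) then VV[0][0]++ -> VV[0]=[1, 0, 2, 0]
Event 3: SEND 1->0: VV[1][1]++ -> VV[1]=[0, 1, 0, 0], msg_vec=[0, 1, 0, 0]; VV[0]=max(VV[0],msg_vec) then VV[0][0]++ -> VV[0]=[2, 1, 2, 0]
Event 4: SEND 1->3: VV[1][1]++ -> VV[1]=[0, 2, 0, 0], msg_vec=[0, 2, 0, 0]; VV[3]=max(VV[3],msg_vec) then VV[3][3]++ -> VV[3]=[0, 2, 0, 1]
Event 5: SEND 0->2: VV[0][0]++ -> VV[0]=[3, 1, 2, 0], msg_vec=[3, 1, 2, 0]; VV[2]=max(VV[2],msg_vec) then VV[2][2]++ -> VV[2]=[3, 1, 3, 0]
Event 6: SEND 0->3: VV[0][0]++ -> VV[0]=[4, 1, 2, 0], msg_vec=[4, 1, 2, 0]; VV[3]=max(VV[3],msg_vec) then VV[3][3]++ -> VV[3]=[4, 2, 2, 2]
Event 7: SEND 3->2: VV[3][3]++ -> VV[3]=[4, 2, 2, 3], msg_vec=[4, 2, 2, 3]; VV[2]=max(VV[2],msg_vec) then VV[2][2]++ -> VV[2]=[4, 2, 4, 3]
Event 8: SEND 1->3: VV[1][1]++ -> VV[1]=[0, 3, 0, 0], msg_vec=[0, 3, 0, 0]; VV[3]=max(VV[3],msg_vec) then VV[3][3]++ -> VV[3]=[4, 3, 2, 4]
Event 9: SEND 0->3: VV[0][0]++ -> VV[0]=[5, 1, 2, 0], msg_vec=[5, 1, 2, 0]; VV[3]=max(VV[3],msg_vec) then VV[3][3]++ -> VV[3]=[5, 3, 2, 5]
Final vectors: VV[0]=[5, 1, 2, 0]; VV[1]=[0, 3, 0, 0]; VV[2]=[4, 2, 4, 3]; VV[3]=[5, 3, 2, 5]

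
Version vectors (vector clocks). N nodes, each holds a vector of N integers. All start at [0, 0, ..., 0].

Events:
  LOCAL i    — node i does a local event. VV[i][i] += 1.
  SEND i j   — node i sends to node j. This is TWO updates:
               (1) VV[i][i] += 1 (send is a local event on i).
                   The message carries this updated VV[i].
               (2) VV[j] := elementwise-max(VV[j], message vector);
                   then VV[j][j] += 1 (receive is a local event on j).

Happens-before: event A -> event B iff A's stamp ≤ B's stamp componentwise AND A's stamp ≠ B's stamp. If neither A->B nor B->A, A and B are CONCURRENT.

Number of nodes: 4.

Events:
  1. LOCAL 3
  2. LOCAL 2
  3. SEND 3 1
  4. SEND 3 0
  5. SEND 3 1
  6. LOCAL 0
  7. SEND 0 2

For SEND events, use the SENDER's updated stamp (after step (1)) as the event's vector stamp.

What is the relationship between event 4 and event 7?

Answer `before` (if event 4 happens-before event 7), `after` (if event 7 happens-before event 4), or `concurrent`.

Initial: VV[0]=[0, 0, 0, 0]
Initial: VV[1]=[0, 0, 0, 0]
Initial: VV[2]=[0, 0, 0, 0]
Initial: VV[3]=[0, 0, 0, 0]
Event 1: LOCAL 3: VV[3][3]++ -> VV[3]=[0, 0, 0, 1]
Event 2: LOCAL 2: VV[2][2]++ -> VV[2]=[0, 0, 1, 0]
Event 3: SEND 3->1: VV[3][3]++ -> VV[3]=[0, 0, 0, 2], msg_vec=[0, 0, 0, 2]; VV[1]=max(VV[1],msg_vec) then VV[1][1]++ -> VV[1]=[0, 1, 0, 2]
Event 4: SEND 3->0: VV[3][3]++ -> VV[3]=[0, 0, 0, 3], msg_vec=[0, 0, 0, 3]; VV[0]=max(VV[0],msg_vec) then VV[0][0]++ -> VV[0]=[1, 0, 0, 3]
Event 5: SEND 3->1: VV[3][3]++ -> VV[3]=[0, 0, 0, 4], msg_vec=[0, 0, 0, 4]; VV[1]=max(VV[1],msg_vec) then VV[1][1]++ -> VV[1]=[0, 2, 0, 4]
Event 6: LOCAL 0: VV[0][0]++ -> VV[0]=[2, 0, 0, 3]
Event 7: SEND 0->2: VV[0][0]++ -> VV[0]=[3, 0, 0, 3], msg_vec=[3, 0, 0, 3]; VV[2]=max(VV[2],msg_vec) then VV[2][2]++ -> VV[2]=[3, 0, 2, 3]
Event 4 stamp: [0, 0, 0, 3]
Event 7 stamp: [3, 0, 0, 3]
[0, 0, 0, 3] <= [3, 0, 0, 3]? True
[3, 0, 0, 3] <= [0, 0, 0, 3]? False
Relation: before

Answer: before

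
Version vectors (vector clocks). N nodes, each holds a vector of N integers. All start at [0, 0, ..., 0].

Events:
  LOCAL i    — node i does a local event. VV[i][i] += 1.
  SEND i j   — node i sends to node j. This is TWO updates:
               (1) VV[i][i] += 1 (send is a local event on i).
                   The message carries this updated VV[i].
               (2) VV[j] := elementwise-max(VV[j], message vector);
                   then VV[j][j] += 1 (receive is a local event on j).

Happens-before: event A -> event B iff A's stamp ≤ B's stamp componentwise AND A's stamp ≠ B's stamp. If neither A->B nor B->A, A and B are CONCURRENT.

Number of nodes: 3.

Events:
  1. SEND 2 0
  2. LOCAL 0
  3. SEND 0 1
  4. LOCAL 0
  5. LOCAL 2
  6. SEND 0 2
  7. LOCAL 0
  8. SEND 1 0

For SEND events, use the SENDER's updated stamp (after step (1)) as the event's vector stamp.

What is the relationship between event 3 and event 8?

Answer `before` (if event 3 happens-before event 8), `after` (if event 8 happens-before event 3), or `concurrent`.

Initial: VV[0]=[0, 0, 0]
Initial: VV[1]=[0, 0, 0]
Initial: VV[2]=[0, 0, 0]
Event 1: SEND 2->0: VV[2][2]++ -> VV[2]=[0, 0, 1], msg_vec=[0, 0, 1]; VV[0]=max(VV[0],msg_vec) then VV[0][0]++ -> VV[0]=[1, 0, 1]
Event 2: LOCAL 0: VV[0][0]++ -> VV[0]=[2, 0, 1]
Event 3: SEND 0->1: VV[0][0]++ -> VV[0]=[3, 0, 1], msg_vec=[3, 0, 1]; VV[1]=max(VV[1],msg_vec) then VV[1][1]++ -> VV[1]=[3, 1, 1]
Event 4: LOCAL 0: VV[0][0]++ -> VV[0]=[4, 0, 1]
Event 5: LOCAL 2: VV[2][2]++ -> VV[2]=[0, 0, 2]
Event 6: SEND 0->2: VV[0][0]++ -> VV[0]=[5, 0, 1], msg_vec=[5, 0, 1]; VV[2]=max(VV[2],msg_vec) then VV[2][2]++ -> VV[2]=[5, 0, 3]
Event 7: LOCAL 0: VV[0][0]++ -> VV[0]=[6, 0, 1]
Event 8: SEND 1->0: VV[1][1]++ -> VV[1]=[3, 2, 1], msg_vec=[3, 2, 1]; VV[0]=max(VV[0],msg_vec) then VV[0][0]++ -> VV[0]=[7, 2, 1]
Event 3 stamp: [3, 0, 1]
Event 8 stamp: [3, 2, 1]
[3, 0, 1] <= [3, 2, 1]? True
[3, 2, 1] <= [3, 0, 1]? False
Relation: before

Answer: before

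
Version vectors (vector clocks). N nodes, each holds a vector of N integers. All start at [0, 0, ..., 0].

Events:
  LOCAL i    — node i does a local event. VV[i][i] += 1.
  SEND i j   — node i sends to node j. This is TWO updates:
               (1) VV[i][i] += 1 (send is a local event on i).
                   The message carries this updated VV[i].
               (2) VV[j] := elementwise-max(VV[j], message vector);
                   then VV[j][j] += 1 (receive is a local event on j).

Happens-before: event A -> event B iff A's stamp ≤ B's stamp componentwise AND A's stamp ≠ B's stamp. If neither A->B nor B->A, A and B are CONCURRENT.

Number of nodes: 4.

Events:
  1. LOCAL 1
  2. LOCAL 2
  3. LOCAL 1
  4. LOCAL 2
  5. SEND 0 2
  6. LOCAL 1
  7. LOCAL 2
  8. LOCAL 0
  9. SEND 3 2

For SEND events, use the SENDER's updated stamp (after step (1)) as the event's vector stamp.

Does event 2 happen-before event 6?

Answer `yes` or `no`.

Answer: no

Derivation:
Initial: VV[0]=[0, 0, 0, 0]
Initial: VV[1]=[0, 0, 0, 0]
Initial: VV[2]=[0, 0, 0, 0]
Initial: VV[3]=[0, 0, 0, 0]
Event 1: LOCAL 1: VV[1][1]++ -> VV[1]=[0, 1, 0, 0]
Event 2: LOCAL 2: VV[2][2]++ -> VV[2]=[0, 0, 1, 0]
Event 3: LOCAL 1: VV[1][1]++ -> VV[1]=[0, 2, 0, 0]
Event 4: LOCAL 2: VV[2][2]++ -> VV[2]=[0, 0, 2, 0]
Event 5: SEND 0->2: VV[0][0]++ -> VV[0]=[1, 0, 0, 0], msg_vec=[1, 0, 0, 0]; VV[2]=max(VV[2],msg_vec) then VV[2][2]++ -> VV[2]=[1, 0, 3, 0]
Event 6: LOCAL 1: VV[1][1]++ -> VV[1]=[0, 3, 0, 0]
Event 7: LOCAL 2: VV[2][2]++ -> VV[2]=[1, 0, 4, 0]
Event 8: LOCAL 0: VV[0][0]++ -> VV[0]=[2, 0, 0, 0]
Event 9: SEND 3->2: VV[3][3]++ -> VV[3]=[0, 0, 0, 1], msg_vec=[0, 0, 0, 1]; VV[2]=max(VV[2],msg_vec) then VV[2][2]++ -> VV[2]=[1, 0, 5, 1]
Event 2 stamp: [0, 0, 1, 0]
Event 6 stamp: [0, 3, 0, 0]
[0, 0, 1, 0] <= [0, 3, 0, 0]? False. Equal? False. Happens-before: False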